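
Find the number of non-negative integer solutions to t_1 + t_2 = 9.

Stars and bars with 9 stars and 1 bars:
C(9+2-1, 2-1) = C(10,1).

Final answer: C(10,1) = 10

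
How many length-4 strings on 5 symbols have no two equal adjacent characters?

Let g(n) count such strings. g(1) = 5, and each valid string of length n-1 extends in 4 ways (any symbol but the last), so g(n) = 4 g(n-1).
Total: g(4) = 5 x 4^3.

Final answer: 5 x 4^{3} = 320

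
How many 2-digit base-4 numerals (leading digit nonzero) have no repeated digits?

First digit: 3 (nonzero). Second: 3 (not first). Third: 2, etc.
Total: 3 x 3.

Final answer: 9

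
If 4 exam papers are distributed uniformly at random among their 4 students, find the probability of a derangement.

D(n) = (n-1)(D(n-1) + D(n-2)), D(0)=1, D(1)=0.
Building up: D(2)=1, D(3)=2, D(4)=9.
Total arrangements: 4! = 24.
Probability = D(4)/4! = 3/8.

Final answer: D(4)/4! = 9/24 = 0.375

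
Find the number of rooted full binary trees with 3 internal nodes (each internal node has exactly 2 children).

This is a standard Catalan-number count: the answer is C_n. Here n = 3.
C_n = (2n)!/(n!(n+1)!), so C_{3} = 6!/(3! x 4!) = C(6,3)/4 = 20/4.

Final answer: C_{3} = 5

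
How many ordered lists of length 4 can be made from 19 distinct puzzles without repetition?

P(19,4) = 19!/(19-4)! = 19!/15!.

Final answer: P(19,4) = 93024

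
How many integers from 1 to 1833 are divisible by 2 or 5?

Multiples of 2: 916. Multiples of 5: 366. Of both (lcm=10): 183.
By inclusion-exclusion: 916 + 366 - 183.

Final answer: 1099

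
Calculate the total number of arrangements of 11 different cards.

The number of ways to arrange 11 distinct objects is 11!.

Final answer: 11! = 39916800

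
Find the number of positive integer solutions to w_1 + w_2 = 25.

Substitute w'_i = w_i - 1 (so w'_i >= 0). Then sum w'_i = 25 - 2 = 23.
Stars and bars: C(23+2-1, 2-1) = C(24,1).

Final answer: C(24,1) = 24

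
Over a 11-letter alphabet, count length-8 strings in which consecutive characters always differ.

First character: 11 choices. Each subsequent: 10 choices (must differ from the previous one).
Total: 11 x 10^7.

Final answer: 11 x 10^{7} = 110000000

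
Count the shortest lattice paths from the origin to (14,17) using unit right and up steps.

Each path has 14 right steps and 17 up steps in some order (31 steps total).
Choose which 17 of the 31 steps are up: C(31,17).

Final answer: C(31,17) = 265182525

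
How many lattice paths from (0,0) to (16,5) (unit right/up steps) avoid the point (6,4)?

Total paths to (16,5): C(21,5) = 20349.
Paths through (6,4): C(10,4) x C(11,1) = 2310.
Avoiding (6,4): 20349 - 2310.

Final answer: 18039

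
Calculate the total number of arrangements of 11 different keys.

The number of ways to arrange 11 distinct objects is 11!.

Final answer: 11! = 39916800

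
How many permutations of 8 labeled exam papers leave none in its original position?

Derangements satisfy D(n) = (n-1)(D(n-1) + D(n-2)), starting from D(0)=1, D(1)=0.
D(2) = 1 x (0 + 1) = 1
D(3) = 2 x (1 + 0) = 2
D(4) = 3 x (2 + 1) = 9
D(5) = 4 x (9 + 2) = 44
D(6) = 5 x (44 + 9) = 265
D(7) = 6 x (265 + 44) = 1854
D(8) = 7 x (D(7) + D(6)) = 7 x (1854 + 265)

Final answer: D(8) = 14833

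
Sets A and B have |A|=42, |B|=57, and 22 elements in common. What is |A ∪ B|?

|A union B| = |A| + |B| - |A intersect B| = 42 + 57 - 22.

Final answer: 77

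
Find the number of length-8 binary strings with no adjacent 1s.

Let a(n) count valid strings. If the last bit is 0 the prefix is any valid string of length n-1; if it is 1 the string must end in 01 with a valid prefix of length n-2. So a(n) = a(n-1) + a(n-2), a(1)=2, a(2)=3.
Building up term by term: a(1)=2, a(2)=3, a(3)=5, a(4)=8, a(5)=13, a(6)=21, a(7)=34, a(8)=55.

Final answer: 55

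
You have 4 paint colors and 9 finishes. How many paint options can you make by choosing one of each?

By the multiplication principle: 4 x 9.

Final answer: 36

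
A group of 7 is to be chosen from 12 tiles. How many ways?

C(12,7) = 12!/(7! x 5!).

Final answer: \binom{12}{7} = 792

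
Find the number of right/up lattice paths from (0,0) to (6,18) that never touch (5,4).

Total paths to (6,18): C(24,18) = 134596.
Paths through (5,4): C(9,4) x C(15,14) = 1890.
Avoiding (5,4): 134596 - 1890.

Final answer: 132706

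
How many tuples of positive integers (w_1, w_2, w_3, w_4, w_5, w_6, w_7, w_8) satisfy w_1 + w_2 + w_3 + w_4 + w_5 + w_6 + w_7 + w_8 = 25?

Substitute w'_i = w_i - 1 (so w'_i >= 0). Then sum w'_i = 25 - 8 = 17.
Stars and bars: C(17+8-1, 8-1) = C(24,7).

Final answer: C(24,7) = 346104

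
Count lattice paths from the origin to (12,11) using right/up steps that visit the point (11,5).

Paths (0,0)->(11,5): C(16,5) = 4368.
Paths (11,5)->(12,11): C(7,6) = 7.
By multiplication principle: 4368 x 7.

Final answer: 30576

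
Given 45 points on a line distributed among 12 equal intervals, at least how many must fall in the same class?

By pigeonhole with 45 objects and 12 categories: ceiling(45/12).

Final answer: 4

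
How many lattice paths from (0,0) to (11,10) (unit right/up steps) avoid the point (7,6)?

Total paths to (11,10): C(21,10) = 352716.
Paths through (7,6): C(13,6) x C(8,4) = 120120.
Avoiding (7,6): 352716 - 120120.

Final answer: 232596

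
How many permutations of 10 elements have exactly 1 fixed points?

Choose which 1 elements are fixed: C(10,1) = 10.
Derange the remaining 9 using D(j) = (j-1)(D(j-1) + D(j-2)), D(0)=1, D(1)=0: D(2)=1, D(3)=2, D(4)=9, D(5)=44, D(6)=265, D(7)=1854, D(8)=14833, D(9)=133496.
Total: 10 x 133496.

Final answer: C(10,1) D(9) = 1334960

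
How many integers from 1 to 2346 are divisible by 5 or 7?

Multiples of 5: 469. Multiples of 7: 335. Of both (lcm=35): 67.
By inclusion-exclusion: 469 + 335 - 67.

Final answer: 737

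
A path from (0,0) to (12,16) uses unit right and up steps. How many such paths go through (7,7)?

Paths (0,0)->(7,7): C(14,7) = 3432.
Paths (7,7)->(12,16): C(14,9) = 2002.
By multiplication principle: 3432 x 2002.

Final answer: 6870864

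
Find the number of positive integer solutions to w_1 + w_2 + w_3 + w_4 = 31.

Substitute w'_i = w_i - 1 (so w'_i >= 0). Then sum w'_i = 31 - 4 = 27.
Stars and bars: C(27+4-1, 4-1) = C(30,3).

Final answer: C(30,3) = 4060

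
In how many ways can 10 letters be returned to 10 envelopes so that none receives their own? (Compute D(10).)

D(n) = (n-1)(D(n-1) + D(n-2)), D(0)=1, D(1)=0.
D(2) = 1 x (0 + 1) = 1
D(3) = 2 x (1 + 0) = 2
D(4) = 3 x (2 + 1) = 9
D(5) = 4 x (9 + 2) = 44
D(6) = 5 x (44 + 9) = 265
D(7) = 6 x (265 + 44) = 1854
D(8) = 7 x (1854 + 265) = 14833
D(9) = 8 x (14833 + 1854) = 133496
D(10) = 9 x (D(9) + D(8)) = 9 x (133496 + 14833)

Final answer: D(10) = 1334961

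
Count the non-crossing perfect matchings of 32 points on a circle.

This is counted by the nth Catalan number C_n. Here n = 32/2 = 16.
C_n = C(2n,n) - C(2n,n+1), so C_{16} = C(32,16) - C(32,17) = 601080390 - 565722720.

Final answer: C_{16} = 35357670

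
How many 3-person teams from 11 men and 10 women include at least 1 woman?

Sum over valid woman counts:
C(10,1)C(11,2) = 550
C(10,2)C(11,1) = 495
C(10,3)C(11,0) = 120
Total: 550 + 495 + 120.

Final answer: 1165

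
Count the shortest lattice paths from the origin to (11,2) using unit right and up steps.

Each path has 11 right steps and 2 up steps in some order (13 steps total).
Choose which 2 of the 13 steps are up: C(13,2).

Final answer: C(13,2) = 78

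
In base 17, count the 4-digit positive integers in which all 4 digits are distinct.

First digit: 16 (nonzero). Second: 16 (not first). Third: 15, etc.
Total: 16 x 16 x 15 x 14.

Final answer: 53760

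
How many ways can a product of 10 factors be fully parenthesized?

This is counted by the nth Catalan number C_n. Here n = 10 - 1 = 9.
C_n = C(2n,n) - C(2n,n+1), so C_{9} = C(18,9) - C(18,10) = 48620 - 43758.

Final answer: C_{9} = 4862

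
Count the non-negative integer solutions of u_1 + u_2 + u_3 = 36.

Stars and bars with 36 stars and 2 bars:
C(36+3-1, 3-1) = C(38,2).

Final answer: C(38,2) = 703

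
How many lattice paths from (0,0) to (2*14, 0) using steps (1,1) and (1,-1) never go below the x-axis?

Total monotonic paths to (14,14): C(28,14) = 40116600.
Paths that cross above y=x (reflection bijection): C(28,15) = 37442160.
Valid Dyck paths: 40116600 - 37442160.
(Equivalently, C_{14} = C(28,14)/15 = 40116600/15.)

Final answer: C_{14} = 2674440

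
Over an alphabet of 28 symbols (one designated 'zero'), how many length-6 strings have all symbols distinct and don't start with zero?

The leading digit has 27 choices (anything but zero); the next has 27 (anything but the first), then 26, and so on, one fewer each time.
Total: 27 x 27 x 26 x 25 x 24 x 23.

Final answer: 261565200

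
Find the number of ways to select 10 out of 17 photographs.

C(17,10) = 17!/(10! x 7!).

Final answer: \binom{17}{10} = 19448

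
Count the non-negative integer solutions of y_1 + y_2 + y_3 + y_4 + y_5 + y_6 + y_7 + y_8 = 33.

Stars and bars with 33 stars and 7 bars:
C(33+8-1, 8-1) = C(40,7).

Final answer: C(40,7) = 18643560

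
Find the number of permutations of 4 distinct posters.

The number of ways to arrange 4 distinct objects is 4!.

Final answer: 4! = 24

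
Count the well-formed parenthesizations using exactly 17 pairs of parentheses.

The structures are counted by the Catalan number C_n. Here n = 17 (pairs).
C_n = (2n)!/(n!(n+1)!), so C_{17} = 34!/(17! x 18!) = C(34,17)/18 = 2333606220/18.

Final answer: C_{17} = 129644790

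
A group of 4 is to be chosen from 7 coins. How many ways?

C(7,4) = 7!/(4! x (7-4)!).

Final answer: C(7,4) = 35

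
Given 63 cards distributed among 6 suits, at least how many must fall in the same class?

By pigeonhole with 63 objects and 6 categories: ceiling(63/6).

Final answer: 11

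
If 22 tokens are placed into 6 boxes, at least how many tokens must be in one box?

By the pigeonhole principle: ceiling(22/6).

Final answer: 4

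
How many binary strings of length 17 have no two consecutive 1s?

A valid string ends in 0 (append to any length-(n-1) valid string) or in 01 (append to any length-(n-2) valid string), so a(n) = a(n-1) + a(n-2) with a(1)=2, a(2)=3.
Computing successive values: a(1)=2, a(2)=3, a(3)=5, a(4)=8, a(5)=13, a(6)=21, a(7)=34, a(8)=55, a(9)=89, a(10)=144, a(11)=233, a(12)=377, a(13)=610, a(14)=987, a(15)=1597, a(16)=2584, a(17)=4181.

Final answer: 4181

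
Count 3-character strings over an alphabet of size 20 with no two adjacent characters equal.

First character: 20 choices. Each subsequent: 19 choices (must differ from the previous one).
Total: 20 x 19^2.

Final answer: 20 x 19^{2} = 7220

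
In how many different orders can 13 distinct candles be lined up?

The number of ways to arrange 13 distinct objects is 13!.

Final answer: 13! = 6227020800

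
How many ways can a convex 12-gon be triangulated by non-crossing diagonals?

This is counted by the nth Catalan number C_n. Here n = 12 - 2 = 10.
Using C_0 = 1 and C_(k+1) = C_k x 2(2k+1)/(k+2), build up term by term: C_1=1, C_2=2, C_3=5, C_4=14, C_5=42, C_6=132, C_7=429, C_8=1430, C_9=4862, C_10=16796.

Final answer: C_{10} = 16796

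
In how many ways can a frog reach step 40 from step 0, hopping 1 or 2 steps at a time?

Let f(n) count the ways. The last step is size 1 or 2, so f(n) = f(n-1) + f(n-2) with f(1)=1, f(2)=2.
Computing successive values: f(1)=1, f(2)=2, f(3)=3, f(4)=5, f(5)=8, f(6)=13, f(7)=21, f(8)=34, f(9)=55, f(10)=89, f(11)=144, f(12)=233, f(13)=377, f(14)=610, f(15)=987, f(16)=1597, f(17)=2584, f(18)=4181, f(19)=6765, f(20)=10946, f(21)=17711, f(22)=28657, f(23)=46368, f(24)=75025, f(25)=121393, f(26)=196418, f(27)=317811, f(28)=514229, f(29)=832040, f(30)=1346269, f(31)=2178309, f(32)=3524578, f(33)=5702887, f(34)=9227465, f(35)=14930352, f(36)=24157817, f(37)=39088169, f(38)=63245986, f(39)=102334155, f(40)=165580141.

Final answer: 165580141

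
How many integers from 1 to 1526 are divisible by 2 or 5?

Multiples of 2: 763. Multiples of 5: 305. Of both (lcm=10): 152.
By inclusion-exclusion: 763 + 305 - 152.

Final answer: 916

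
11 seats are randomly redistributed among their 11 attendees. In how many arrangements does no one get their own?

Derangements satisfy D(n) = (n-1)(D(n-1) + D(n-2)), starting from D(0)=1, D(1)=0.
D(2) = 1 x (0 + 1) = 1
D(3) = 2 x (1 + 0) = 2
D(4) = 3 x (2 + 1) = 9
D(5) = 4 x (9 + 2) = 44
D(6) = 5 x (44 + 9) = 265
D(7) = 6 x (265 + 44) = 1854
D(8) = 7 x (1854 + 265) = 14833
D(9) = 8 x (14833 + 1854) = 133496
D(10) = 9 x (133496 + 14833) = 1334961
D(11) = 10 x (D(10) + D(9)) = 10 x (1334961 + 133496)

Final answer: D(11) = 14684570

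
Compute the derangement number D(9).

Use the recurrence D(n) = (n-1)(D(n-1) + D(n-2)) with D(0)=1, D(1)=0.
Building up: D(2)=1, D(3)=2, D(4)=9, D(5)=44, D(6)=265, D(7)=1854, D(8)=14833.
D(9) = 8 x (D(8) + D(7)) = 8 x (14833 + 1854).

Final answer: D(9) = 133496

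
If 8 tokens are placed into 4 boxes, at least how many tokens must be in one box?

By the pigeonhole principle: ceiling(8/4).

Final answer: 2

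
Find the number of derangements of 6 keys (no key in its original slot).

Use the recurrence D(n) = (n-1)(D(n-1) + D(n-2)) with D(0)=1, D(1)=0.
D(2) = 1 x (0 + 1) = 1
D(3) = 2 x (1 + 0) = 2
D(4) = 3 x (2 + 1) = 9
D(5) = 4 x (9 + 2) = 44
D(6) = 5 x (D(5) + D(4)) = 5 x (44 + 9)

Final answer: D(6) = 265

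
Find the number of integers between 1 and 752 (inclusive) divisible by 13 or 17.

Multiples of 13: 57. Multiples of 17: 44. Of both (lcm=221): 3.
By inclusion-exclusion: 57 + 44 - 3.

Final answer: 98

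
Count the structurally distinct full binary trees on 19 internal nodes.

This is a standard Catalan-number count: the answer is C_n. Here n = 19.
C_n = C(2n,n) - C(2n,n+1), so C_{19} = C(38,19) - C(38,20) = 35345263800 - 33578000610.

Final answer: C_{19} = 1767263190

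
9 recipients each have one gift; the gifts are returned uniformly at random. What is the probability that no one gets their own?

Derangements satisfy D(n) = (n-1)(D(n-1) + D(n-2)), starting from D(0)=1, D(1)=0.
Building up: D(2)=1, D(3)=2, D(4)=9, D(5)=44, D(6)=265, D(7)=1854, D(8)=14833, D(9)=133496.
Total arrangements: 9! = 362880.
Probability = D(9)/9! = 16687/45360.

Final answer: D(9)/9! = 133496/362880 = 0.367879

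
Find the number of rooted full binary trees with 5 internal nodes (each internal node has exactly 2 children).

This is counted by the nth Catalan number C_n. Here n = 5.
C_n = C(2n,n)/(n+1), so C_{5} = C(10,5)/6 = 252/6.

Final answer: C_{5} = 42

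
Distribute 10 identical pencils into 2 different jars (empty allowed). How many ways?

Stars and bars: C(n+k-1, k-1) = C(11,1).

Final answer: C(11,1) = 11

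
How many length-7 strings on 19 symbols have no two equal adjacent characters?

First character: 19 choices. Each subsequent: 18 choices (must differ from the previous one).
Total: 19 x 18^6.

Final answer: 19 x 18^{6} = 646232256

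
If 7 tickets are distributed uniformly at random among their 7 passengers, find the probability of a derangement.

Derangements satisfy D(n) = (n-1)(D(n-1) + D(n-2)), starting from D(0)=1, D(1)=0.
Building up: D(2)=1, D(3)=2, D(4)=9, D(5)=44, D(6)=265, D(7)=1854.
Total arrangements: 7! = 5040.
Probability = D(7)/7! = 103/280.

Final answer: D(7)/7! = 1854/5040 = 0.367857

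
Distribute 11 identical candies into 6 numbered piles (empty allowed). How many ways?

Stars and bars: C(n+k-1, k-1) = C(16,5).

Final answer: C(16,5) = 4368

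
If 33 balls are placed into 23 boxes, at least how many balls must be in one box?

By the pigeonhole principle: ceiling(33/23).

Final answer: 2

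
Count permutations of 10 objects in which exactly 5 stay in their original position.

Choose which 5 elements are fixed: C(10,5) = 252.
Derange the remaining 5 using D(j) = (j-1)(D(j-1) + D(j-2)), D(0)=1, D(1)=0: D(2)=1, D(3)=2, D(4)=9, D(5)=44.
Total: 252 x 44.

Final answer: C(10,5) D(5) = 11088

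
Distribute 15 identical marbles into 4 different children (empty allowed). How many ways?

Stars and bars: C(n+k-1, k-1) = C(18,3).

Final answer: C(18,3) = 816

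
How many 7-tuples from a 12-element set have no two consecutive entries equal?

Let g(n) count such strings. g(1) = 12, and each valid string of length n-1 extends in 11 ways (any symbol but the last), so g(n) = 11 g(n-1).
Total: g(7) = 12 x 11^6.

Final answer: 12 x 11^{6} = 21258732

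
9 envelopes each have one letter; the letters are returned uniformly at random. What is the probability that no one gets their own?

Use the recurrence D(n) = (n-1)(D(n-1) + D(n-2)) with D(0)=1, D(1)=0.
Building up: D(2)=1, D(3)=2, D(4)=9, D(5)=44, D(6)=265, D(7)=1854, D(8)=14833, D(9)=133496.
Total arrangements: 9! = 362880.
Probability = D(9)/9! = 16687/45360.

Final answer: D(9)/9! = 133496/362880 = 0.367879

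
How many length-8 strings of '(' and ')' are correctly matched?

The structures are counted by the Catalan number C_n. Here n = 4 (pairs).
Using C_0 = 1 and C_(k+1) = C_k x 2(2k+1)/(k+2), build up term by term: C_1=1, C_2=2, C_3=5, C_4=14.

Final answer: C_{4} = 14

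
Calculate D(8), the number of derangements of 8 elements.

D(n) = (n-1)(D(n-1) + D(n-2)), D(0)=1, D(1)=0.
D(2) = 1 x (0 + 1) = 1
D(3) = 2 x (1 + 0) = 2
D(4) = 3 x (2 + 1) = 9
D(5) = 4 x (9 + 2) = 44
D(6) = 5 x (44 + 9) = 265
D(7) = 6 x (265 + 44) = 1854
D(8) = 7 x (D(7) + D(6)) = 7 x (1854 + 265)

Final answer: D(8) = 14833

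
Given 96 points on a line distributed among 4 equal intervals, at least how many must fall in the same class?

By pigeonhole with 96 objects and 4 categories: ceiling(96/4).

Final answer: 24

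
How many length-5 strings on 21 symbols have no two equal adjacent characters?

First character: 21 choices. Each subsequent: 20 choices (must differ from the previous one).
Total: 21 x 20^4.

Final answer: 21 x 20^{4} = 3360000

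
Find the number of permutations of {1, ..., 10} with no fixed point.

D(n) = (n-1)(D(n-1) + D(n-2)), D(0)=1, D(1)=0.
D(2) = 1 x (0 + 1) = 1
D(3) = 2 x (1 + 0) = 2
D(4) = 3 x (2 + 1) = 9
D(5) = 4 x (9 + 2) = 44
D(6) = 5 x (44 + 9) = 265
D(7) = 6 x (265 + 44) = 1854
D(8) = 7 x (1854 + 265) = 14833
D(9) = 8 x (14833 + 1854) = 133496
D(10) = 9 x (D(9) + D(8)) = 9 x (133496 + 14833)

Final answer: D(10) = 1334961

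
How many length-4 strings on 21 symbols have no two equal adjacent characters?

Let g(n) count such strings. g(1) = 21, and each valid string of length n-1 extends in 20 ways (any symbol but the last), so g(n) = 20 g(n-1).
Total: g(4) = 21 x 20^3.

Final answer: 21 x 20^{3} = 168000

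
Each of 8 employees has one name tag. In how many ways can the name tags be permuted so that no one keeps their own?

Derangements satisfy D(n) = (n-1)(D(n-1) + D(n-2)), starting from D(0)=1, D(1)=0.
D(2) = 1 x (0 + 1) = 1
D(3) = 2 x (1 + 0) = 2
D(4) = 3 x (2 + 1) = 9
D(5) = 4 x (9 + 2) = 44
D(6) = 5 x (44 + 9) = 265
D(7) = 6 x (265 + 44) = 1854
D(8) = 7 x (D(7) + D(6)) = 7 x (1854 + 265)

Final answer: D(8) = 14833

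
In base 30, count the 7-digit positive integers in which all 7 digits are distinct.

First digit: 29 (nonzero). Second: 29 (not first). Third: 28, etc.
Total: 29 x 29 x 28 x 27 x 26 x 25 x 24.

Final answer: 9918417600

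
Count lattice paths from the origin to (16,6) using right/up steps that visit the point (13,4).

Paths (0,0)->(13,4): C(17,4) = 2380.
Paths (13,4)->(16,6): C(5,2) = 10.
By multiplication principle: 2380 x 10.

Final answer: 23800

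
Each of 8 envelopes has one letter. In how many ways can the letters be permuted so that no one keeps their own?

Use the recurrence D(n) = (n-1)(D(n-1) + D(n-2)) with D(0)=1, D(1)=0.
D(2) = 1 x (0 + 1) = 1
D(3) = 2 x (1 + 0) = 2
D(4) = 3 x (2 + 1) = 9
D(5) = 4 x (9 + 2) = 44
D(6) = 5 x (44 + 9) = 265
D(7) = 6 x (265 + 44) = 1854
D(8) = 7 x (D(7) + D(6)) = 7 x (1854 + 265)

Final answer: D(8) = 14833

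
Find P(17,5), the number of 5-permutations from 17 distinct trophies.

P(17,5) = 17!/(17-5)! = 17!/12!.

Final answer: P(17,5) = 742560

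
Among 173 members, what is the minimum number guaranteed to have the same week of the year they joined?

There are 52 possible values for week of the year they joined. With 173 members and 52 categories, by pigeonhole: ceiling(173/52).

Final answer: 4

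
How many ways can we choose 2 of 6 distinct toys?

C(6,2) = 6!/(2! x (6-2)!).

Final answer: C(6,2) = 15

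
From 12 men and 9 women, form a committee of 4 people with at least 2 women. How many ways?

Sum over valid woman counts:
C(9,2)C(12,2) = 2376
C(9,3)C(12,1) = 1008
C(9,4)C(12,0) = 126
Total: 2376 + 1008 + 126.

Final answer: 3510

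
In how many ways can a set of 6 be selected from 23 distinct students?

C(23,6) = 23!/(6! x 17!).

Final answer: \binom{23}{6} = 100947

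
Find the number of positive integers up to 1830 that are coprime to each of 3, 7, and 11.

|div by 3|=610, |div by 7|=261, |div by 11|=166.
|div by 3&7|=87, |div by 3&11|=55, |div by 7&11|=23, |div by all|=7.
By inclusion-exclusion, divisible by at least one: 610+261+166-87-55-23+7 = 879.
Not divisible by any: 1830 - 879.

Final answer: 951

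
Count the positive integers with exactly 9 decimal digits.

The leading digit cannot be 0 (9 options); the other 8 digits can be anything (10 options each).
Total: 9 x 10^8.

Final answer: 900000000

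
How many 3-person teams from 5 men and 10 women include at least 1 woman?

Sum over valid woman counts:
C(10,1)C(5,2) = 100
C(10,2)C(5,1) = 225
C(10,3)C(5,0) = 120
Total: 100 + 225 + 120.

Final answer: 445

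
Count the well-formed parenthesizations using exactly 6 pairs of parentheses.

This is a standard Catalan-number count: the answer is C_n. Here n = 6 (pairs).
Using C_0 = 1 and C_(k+1) = C_k x 2(2k+1)/(k+2), build up term by term: C_1=1, C_2=2, C_3=5, C_4=14, C_5=42, C_6=132.

Final answer: C_{6} = 132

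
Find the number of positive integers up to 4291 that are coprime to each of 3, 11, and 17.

|div by 3|=1430, |div by 11|=390, |div by 17|=252.
|div by 3&11|=130, |div by 3&17|=84, |div by 11&17|=22, |div by all|=7.
By inclusion-exclusion, divisible by at least one: 1430+390+252-130-84-22+7 = 1843.
Not divisible by any: 4291 - 1843.

Final answer: 2448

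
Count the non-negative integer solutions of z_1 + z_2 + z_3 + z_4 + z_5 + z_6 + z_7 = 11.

Stars and bars with 11 stars and 6 bars:
C(11+7-1, 7-1) = C(17,6).

Final answer: C(17,6) = 12376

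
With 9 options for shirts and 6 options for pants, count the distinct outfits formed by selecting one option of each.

By the multiplication principle: 9 x 6.

Final answer: 54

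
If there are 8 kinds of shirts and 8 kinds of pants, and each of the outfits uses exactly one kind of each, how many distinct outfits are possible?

By the multiplication principle: 8 x 8.

Final answer: 64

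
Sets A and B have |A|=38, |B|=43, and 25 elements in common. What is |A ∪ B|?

|A union B| = |A| + |B| - |A intersect B| = 38 + 43 - 25.

Final answer: 56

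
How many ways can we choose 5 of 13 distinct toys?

C(13,5) = 13!/(5! x 8!).

Final answer: \binom{13}{5} = 1287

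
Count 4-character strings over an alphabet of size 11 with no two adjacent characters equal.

First character: 11 choices. Each subsequent: 10 choices (must differ from the previous one).
Total: 11 x 10^3.

Final answer: 11 x 10^{3} = 11000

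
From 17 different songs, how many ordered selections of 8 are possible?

P(17,8) = 17!/(17-8)! = 17!/9!.

Final answer: P(17,8) = 980179200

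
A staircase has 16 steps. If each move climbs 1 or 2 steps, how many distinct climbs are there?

Let f(n) count the ways. The last step is size 1 or 2, so f(n) = f(n-1) + f(n-2) with f(1)=1, f(2)=2.
Iterating the recurrence: f(1)=1, f(2)=2, f(3)=3, f(4)=5, f(5)=8, f(6)=13, f(7)=21, f(8)=34, f(9)=55, f(10)=89, f(11)=144, f(12)=233, f(13)=377, f(14)=610, f(15)=987, f(16)=1597.

Final answer: 1597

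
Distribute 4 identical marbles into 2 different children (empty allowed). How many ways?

Stars and bars: C(n+k-1, k-1) = C(5,1).

Final answer: C(5,1) = 5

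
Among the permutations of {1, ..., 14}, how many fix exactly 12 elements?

Choose which 12 elements are fixed: C(14,12) = 91.
Derange the remaining 2 using D(j) = (j-1)(D(j-1) + D(j-2)), D(0)=1, D(1)=0: D(2)=1.
Total: 91 x 1.

Final answer: C(14,12) D(2) = 91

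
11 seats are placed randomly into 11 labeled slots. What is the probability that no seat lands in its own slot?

Derangements satisfy D(n) = (n-1)(D(n-1) + D(n-2)), starting from D(0)=1, D(1)=0.
Building up: D(2)=1, D(3)=2, D(4)=9, D(5)=44, D(6)=265, D(7)=1854, D(8)=14833, D(9)=133496, D(10)=1334961, D(11)=14684570.
Total arrangements: 11! = 39916800.
Probability = D(11)/11! = 1468457/3991680.

Final answer: D(11)/11! = 14684570/39916800 = 0.367879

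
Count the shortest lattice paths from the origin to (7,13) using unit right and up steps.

Each path has 7 right steps and 13 up steps in some order (20 steps total).
Choose which 13 of the 20 steps are up: C(20,13).

Final answer: C(20,13) = 77520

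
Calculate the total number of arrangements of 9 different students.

The number of ways to arrange 9 distinct objects is 9!.

Final answer: 9! = 362880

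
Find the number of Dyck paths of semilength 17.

Total monotonic paths to (17,17): C(34,17) = 2333606220.
By the reflection principle, paths that go above the diagonal number C(34,18) = 2203961430.
Valid Dyck paths: 2333606220 - 2203961430.
(This is the Catalan number C_{17}.)

Final answer: C_{17} = 129644790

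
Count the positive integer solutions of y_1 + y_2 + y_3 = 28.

Substitute y'_i = y_i - 1 (so y'_i >= 0). Then sum y'_i = 28 - 3 = 25.
Stars and bars: C(25+3-1, 3-1) = C(27,2).

Final answer: C(27,2) = 351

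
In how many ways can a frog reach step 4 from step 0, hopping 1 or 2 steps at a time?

Condition on the final move: it is a 1-step (f(n-1) ways to get there) or a 2-step (f(n-2) ways), so f(n) = f(n-1) + f(n-2), with f(1)=1, f(2)=2.
Building up term by term: f(1)=1, f(2)=2, f(3)=3, f(4)=5.

Final answer: 5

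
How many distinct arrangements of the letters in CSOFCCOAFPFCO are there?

Letters (A:1, C:4, F:3, O:3, P:1, S:1). Total letters: 13.
Permutations = 13!/(4! x 3! x 3!).

Final answer: 7207200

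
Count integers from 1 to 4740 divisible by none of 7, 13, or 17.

|div by 7|=677, |div by 13|=364, |div by 17|=278.
|div by 7&13|=52, |div by 7&17|=39, |div by 13&17|=21, |div by all|=3.
By inclusion-exclusion, divisible by at least one: 677+364+278-52-39-21+3 = 1210.
Not divisible by any: 4740 - 1210.

Final answer: 3530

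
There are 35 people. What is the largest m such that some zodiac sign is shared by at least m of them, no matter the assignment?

There are 12 possible values for zodiac sign. With 35 people and 12 categories, by pigeonhole: ceiling(35/12).

Final answer: 3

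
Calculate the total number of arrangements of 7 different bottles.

The number of ways to arrange 7 distinct objects is 7!.

Final answer: 7! = 5040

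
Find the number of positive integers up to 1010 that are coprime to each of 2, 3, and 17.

|div by 2|=505, |div by 3|=336, |div by 17|=59.
|div by 2&3|=168, |div by 2&17|=29, |div by 3&17|=19, |div by all|=9.
By inclusion-exclusion, divisible by at least one: 505+336+59-168-29-19+9 = 693.
Not divisible by any: 1010 - 693.

Final answer: 317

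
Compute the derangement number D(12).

D(n) = (n-1)(D(n-1) + D(n-2)), D(0)=1, D(1)=0.
Building up: D(2)=1, D(3)=2, D(4)=9, D(5)=44, D(6)=265, D(7)=1854, D(8)=14833, D(9)=133496, D(10)=1334961, D(11)=14684570.
D(12) = 11 x (D(11) + D(10)) = 11 x (14684570 + 1334961).

Final answer: D(12) = 176214841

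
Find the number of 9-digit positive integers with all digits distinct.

First digit: 9 (not 0). Second: 9 (not first). Third: 8, etc.
Total: 9 x 9 x 8 x 7 x 6 x 5 x 4 x 3 x 2.

Final answer: 3265920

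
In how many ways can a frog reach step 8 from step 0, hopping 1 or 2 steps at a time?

Let f(n) count the ways. The last step is size 1 or 2, so f(n) = f(n-1) + f(n-2) with f(1)=1, f(2)=2.
Computing successive values: f(1)=1, f(2)=2, f(3)=3, f(4)=5, f(5)=8, f(6)=13, f(7)=21, f(8)=34.

Final answer: 34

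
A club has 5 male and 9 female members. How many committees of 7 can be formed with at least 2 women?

Sum over valid woman counts:
C(9,2)C(5,5) = 36
C(9,3)C(5,4) = 420
C(9,4)C(5,3) = 1260
C(9,5)C(5,2) = 1260
C(9,6)C(5,1) = 420
C(9,7)C(5,0) = 36
Total: 36 + 420 + 1260 + 1260 + 420 + 36.

Final answer: 3432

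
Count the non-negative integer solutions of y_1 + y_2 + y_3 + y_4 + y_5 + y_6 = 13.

Stars and bars with 13 stars and 5 bars:
C(13+6-1, 6-1) = C(18,5).

Final answer: C(18,5) = 8568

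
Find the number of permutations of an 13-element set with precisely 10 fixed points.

Choose which 10 elements are fixed: C(13,10) = 286.
Derange the remaining 3 using D(j) = (j-1)(D(j-1) + D(j-2)), D(0)=1, D(1)=0: D(2)=1, D(3)=2.
Total: 286 x 2.

Final answer: C(13,10) D(3) = 572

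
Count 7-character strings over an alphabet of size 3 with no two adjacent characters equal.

Let g(n) count such strings. g(1) = 3, and each valid string of length n-1 extends in 2 ways (any symbol but the last), so g(n) = 2 g(n-1).
Total: g(7) = 3 x 2^6.

Final answer: 3 x 2^{6} = 192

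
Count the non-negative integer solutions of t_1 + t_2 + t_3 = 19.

Stars and bars with 19 stars and 2 bars:
C(19+3-1, 3-1) = C(21,2).

Final answer: C(21,2) = 210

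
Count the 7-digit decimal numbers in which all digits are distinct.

First digit: 9 (not 0). Second: 9 (not first). Third: 8, etc.
Total: 9 x 9 x 8 x 7 x 6 x 5 x 4.

Final answer: 544320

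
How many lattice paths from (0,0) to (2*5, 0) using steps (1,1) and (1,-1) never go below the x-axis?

Total monotonic paths to (5,5): C(10,5) = 252.
By the reflection principle, paths that go above the diagonal number C(10,6) = 210.
Valid Dyck paths: 252 - 210.
(Equivalently, C_{5} = C(10,5)/6 = 252/6.)

Final answer: C_{5} = 42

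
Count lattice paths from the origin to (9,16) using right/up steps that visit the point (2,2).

Paths (0,0)->(2,2): C(4,2) = 6.
Paths (2,2)->(9,16): C(21,14) = 116280.
By multiplication principle: 6 x 116280.

Final answer: 697680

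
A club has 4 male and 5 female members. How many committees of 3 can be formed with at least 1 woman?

Sum over valid woman counts:
C(5,1)C(4,2) = 30
C(5,2)C(4,1) = 40
C(5,3)C(4,0) = 10
Total: 30 + 40 + 10.

Final answer: 80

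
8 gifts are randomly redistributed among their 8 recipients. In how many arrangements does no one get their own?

D(n) = (n-1)(D(n-1) + D(n-2)), D(0)=1, D(1)=0.
D(2) = 1 x (0 + 1) = 1
D(3) = 2 x (1 + 0) = 2
D(4) = 3 x (2 + 1) = 9
D(5) = 4 x (9 + 2) = 44
D(6) = 5 x (44 + 9) = 265
D(7) = 6 x (265 + 44) = 1854
D(8) = 7 x (D(7) + D(6)) = 7 x (1854 + 265)

Final answer: D(8) = 14833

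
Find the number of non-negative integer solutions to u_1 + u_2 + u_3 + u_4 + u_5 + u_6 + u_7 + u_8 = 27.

Stars and bars with 27 stars and 7 bars:
C(27+8-1, 8-1) = C(34,7).

Final answer: C(34,7) = 5379616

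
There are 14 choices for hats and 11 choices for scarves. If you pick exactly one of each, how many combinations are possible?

By the multiplication principle: 14 x 11.

Final answer: 154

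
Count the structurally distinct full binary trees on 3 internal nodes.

The structures are counted by the Catalan number C_n. Here n = 3.
C_n = C(2n,n) - C(2n,n+1), so C_{3} = C(6,3) - C(6,4) = 20 - 15.

Final answer: C_{3} = 5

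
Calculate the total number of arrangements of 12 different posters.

The number of ways to arrange 12 distinct objects is 12!.

Final answer: 12! = 479001600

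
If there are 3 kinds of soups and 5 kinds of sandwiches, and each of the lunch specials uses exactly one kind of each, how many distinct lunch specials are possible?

By the multiplication principle: 3 x 5.

Final answer: 15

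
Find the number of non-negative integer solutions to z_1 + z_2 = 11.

Stars and bars with 11 stars and 1 bars:
C(11+2-1, 2-1) = C(12,1).

Final answer: C(12,1) = 12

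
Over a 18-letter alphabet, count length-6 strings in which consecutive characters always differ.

Let g(n) count such strings. g(1) = 18, and each valid string of length n-1 extends in 17 ways (any symbol but the last), so g(n) = 17 g(n-1).
Total: g(6) = 18 x 17^5.

Final answer: 18 x 17^{5} = 25557426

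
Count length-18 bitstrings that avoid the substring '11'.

Let a(n) count valid strings. If the last bit is 0 the prefix is any valid string of length n-1; if it is 1 the string must end in 01 with a valid prefix of length n-2. So a(n) = a(n-1) + a(n-2), a(1)=2, a(2)=3.
Computing successive values: a(1)=2, a(2)=3, a(3)=5, a(4)=8, a(5)=13, a(6)=21, a(7)=34, a(8)=55, a(9)=89, a(10)=144, a(11)=233, a(12)=377, a(13)=610, a(14)=987, a(15)=1597, a(16)=2584, a(17)=4181, a(18)=6765.

Final answer: 6765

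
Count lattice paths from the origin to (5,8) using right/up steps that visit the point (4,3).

Paths (0,0)->(4,3): C(7,3) = 35.
Paths (4,3)->(5,8): C(6,5) = 6.
By multiplication principle: 35 x 6.

Final answer: 210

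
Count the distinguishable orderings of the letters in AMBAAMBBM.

Letters (A:3, B:3, M:3). Total letters: 9.
Permutations = 9!/(3! x 3! x 3!).

Final answer: 1680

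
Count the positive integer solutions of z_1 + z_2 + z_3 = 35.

Substitute z'_i = z_i - 1 (so z'_i >= 0). Then sum z'_i = 35 - 3 = 32.
Stars and bars: C(32+3-1, 3-1) = C(34,2).

Final answer: C(34,2) = 561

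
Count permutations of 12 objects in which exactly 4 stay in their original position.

Choose which 4 elements are fixed: C(12,4) = 495.
Derange the remaining 8 using D(j) = (j-1)(D(j-1) + D(j-2)), D(0)=1, D(1)=0: D(2)=1, D(3)=2, D(4)=9, D(5)=44, D(6)=265, D(7)=1854, D(8)=14833.
Total: 495 x 14833.

Final answer: C(12,4) D(8) = 7342335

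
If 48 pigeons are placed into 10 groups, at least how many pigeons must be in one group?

By the pigeonhole principle: ceiling(48/10).

Final answer: 5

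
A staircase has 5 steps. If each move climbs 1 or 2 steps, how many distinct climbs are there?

Condition on the final move: it is a 1-step (f(n-1) ways to get there) or a 2-step (f(n-2) ways), so f(n) = f(n-1) + f(n-2), with f(1)=1, f(2)=2.
Building up term by term: f(1)=1, f(2)=2, f(3)=3, f(4)=5, f(5)=8.

Final answer: 8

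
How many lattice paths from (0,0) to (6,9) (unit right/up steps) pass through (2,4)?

Paths (0,0)->(2,4): C(6,4) = 15.
Paths (2,4)->(6,9): C(9,5) = 126.
By multiplication principle: 15 x 126.

Final answer: 1890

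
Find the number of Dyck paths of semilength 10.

Total monotonic paths to (10,10): C(20,10) = 184756.
Paths that cross above y=x (reflection bijection): C(20,11) = 167960.
Valid Dyck paths: 184756 - 167960.
(This is the Catalan number C_{10}.)

Final answer: C_{10} = 16796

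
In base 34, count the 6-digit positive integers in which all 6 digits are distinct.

The leading digit has 33 choices (anything but zero); the next has 33 (anything but the first), then 32, and so on, one fewer each time.
Total: 33 x 33 x 32 x 31 x 30 x 29.

Final answer: 939850560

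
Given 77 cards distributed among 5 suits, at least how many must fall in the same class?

By pigeonhole with 77 objects and 5 categories: ceiling(77/5).

Final answer: 16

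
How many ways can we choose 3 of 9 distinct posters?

C(9,3) = 9!/(3! x (9-3)!).

Final answer: C(9,3) = 84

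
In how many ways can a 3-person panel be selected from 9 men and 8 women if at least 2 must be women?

Sum over valid woman counts:
C(8,2)C(9,1) = 252
C(8,3)C(9,0) = 56
Total: 252 + 56.

Final answer: 308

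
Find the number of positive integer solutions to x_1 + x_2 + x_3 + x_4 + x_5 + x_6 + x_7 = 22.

Substitute x'_i = x_i - 1 (so x'_i >= 0). Then sum x'_i = 22 - 7 = 15.
Stars and bars: C(15+7-1, 7-1) = C(21,6).

Final answer: C(21,6) = 54264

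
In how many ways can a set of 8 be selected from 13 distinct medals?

C(13,8) = 13!/(8! x 5!).

Final answer: \binom{13}{8} = 1287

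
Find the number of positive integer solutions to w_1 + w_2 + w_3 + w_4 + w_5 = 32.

Substitute w'_i = w_i - 1 (so w'_i >= 0). Then sum w'_i = 32 - 5 = 27.
Stars and bars: C(27+5-1, 5-1) = C(31,4).

Final answer: C(31,4) = 31465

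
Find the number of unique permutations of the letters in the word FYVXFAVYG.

Letters (A:1, F:2, G:1, V:2, X:1, Y:2). Total letters: 9.
Permutations = 9!/(2! x 2! x 2!).

Final answer: 45360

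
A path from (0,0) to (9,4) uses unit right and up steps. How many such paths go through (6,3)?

Paths (0,0)->(6,3): C(9,3) = 84.
Paths (6,3)->(9,4): C(4,1) = 4.
By multiplication principle: 84 x 4.

Final answer: 336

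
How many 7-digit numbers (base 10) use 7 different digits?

First digit: 9 (not 0). Second: 9 (not first). Third: 8, etc.
Total: 9 x 9 x 8 x 7 x 6 x 5 x 4.

Final answer: 544320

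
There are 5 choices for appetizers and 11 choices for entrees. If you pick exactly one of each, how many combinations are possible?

By the multiplication principle: 5 x 11.

Final answer: 55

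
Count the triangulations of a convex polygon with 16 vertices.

This is a standard Catalan-number count: the answer is C_n. Here n = 16 - 2 = 14.
C_n = C(2n,n) - C(2n,n+1), so C_{14} = C(28,14) - C(28,15) = 40116600 - 37442160.

Final answer: C_{14} = 2674440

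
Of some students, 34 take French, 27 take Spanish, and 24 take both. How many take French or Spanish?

|A union B| = |A| + |B| - |A intersect B| = 34 + 27 - 24.

Final answer: 37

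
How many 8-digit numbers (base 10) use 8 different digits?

First digit: 9 (not 0). Second: 9 (not first). Third: 8, etc.
Total: 9 x 9 x 8 x 7 x 6 x 5 x 4 x 3.

Final answer: 1632960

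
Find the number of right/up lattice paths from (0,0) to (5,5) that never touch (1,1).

Total paths to (5,5): C(10,5) = 252.
Paths through (1,1): C(2,1) x C(8,4) = 140.
Avoiding (1,1): 252 - 140.

Final answer: 112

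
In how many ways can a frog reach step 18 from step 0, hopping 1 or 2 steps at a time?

Let f(n) be the number of climbs. Removing the last move (1 or 2 steps) gives f(n) = f(n-1) + f(n-2); base cases f(1)=1, f(2)=2.
Iterating the recurrence: f(1)=1, f(2)=2, f(3)=3, f(4)=5, f(5)=8, f(6)=13, f(7)=21, f(8)=34, f(9)=55, f(10)=89, f(11)=144, f(12)=233, f(13)=377, f(14)=610, f(15)=987, f(16)=1597, f(17)=2584, f(18)=4181.

Final answer: 4181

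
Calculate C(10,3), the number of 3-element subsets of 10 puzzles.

C(10,3) = 10!/(3! x 7!).

Final answer: \binom{10}{3} = 120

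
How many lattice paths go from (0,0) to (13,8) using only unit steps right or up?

Each path has 13 right steps and 8 up steps in some order (21 steps total).
Choose which 8 of the 21 steps are up: C(21,8).

Final answer: C(21,8) = 203490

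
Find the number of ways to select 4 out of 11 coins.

C(11,4) = 11!/(4! x (11-4)!).

Final answer: C(11,4) = 330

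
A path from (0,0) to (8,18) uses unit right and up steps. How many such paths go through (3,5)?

Paths (0,0)->(3,5): C(8,5) = 56.
Paths (3,5)->(8,18): C(18,13) = 8568.
By multiplication principle: 56 x 8568.

Final answer: 479808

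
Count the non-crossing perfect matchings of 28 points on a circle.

This is a standard Catalan-number count: the answer is C_n. Here n = 28/2 = 14.
C_n = C(2n,n)/(n+1), so C_{14} = C(28,14)/15 = 40116600/15.

Final answer: C_{14} = 2674440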